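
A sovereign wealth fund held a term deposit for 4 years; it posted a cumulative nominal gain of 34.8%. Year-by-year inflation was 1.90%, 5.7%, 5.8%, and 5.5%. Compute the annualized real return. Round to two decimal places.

Cumulative inflation factor: 1.0190 × 1.057 × 1.058 × 1.055 ≈ 1.20223.
Nominal growth factor: 1.34800. Real growth factor = 1.34800 / 1.20223 ≈ 1.12125.
Annualized: 1.12125^(1/4) − 1 ≈ 0.02902.

2.90%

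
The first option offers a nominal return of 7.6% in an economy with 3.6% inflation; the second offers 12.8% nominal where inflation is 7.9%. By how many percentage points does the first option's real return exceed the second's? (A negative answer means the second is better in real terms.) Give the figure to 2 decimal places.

The first option real return: 1.076/1.036 − 1 = 3.861%.
The second real return: 1.128/1.079 − 1 = 4.541%.
Difference: 3.861 − 4.541 = -0.680 pp.

-0.68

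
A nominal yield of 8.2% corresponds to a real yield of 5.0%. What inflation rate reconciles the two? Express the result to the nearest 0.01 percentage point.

From (1+r_nom) = (1+r_real)(1+π), we get 1+π = (1 + 8.2%)/(1 + 5.0%) = 1.082/1.050 ≈ 1.03048.
So π ≈ 3.0476%.

3.05%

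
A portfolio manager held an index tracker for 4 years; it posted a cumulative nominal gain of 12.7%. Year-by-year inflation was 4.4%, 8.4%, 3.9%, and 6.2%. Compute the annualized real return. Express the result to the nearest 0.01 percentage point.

Cumulative inflation factor: 1.044 × 1.084 × 1.039 × 1.062 ≈ 1.24873.
Nominal growth factor: 1.12700. Real growth factor = 1.12700 / 1.24873 ≈ 0.90251.
Annualized: 0.90251^(1/4) − 1 ≈ -0.02532.

-2.53%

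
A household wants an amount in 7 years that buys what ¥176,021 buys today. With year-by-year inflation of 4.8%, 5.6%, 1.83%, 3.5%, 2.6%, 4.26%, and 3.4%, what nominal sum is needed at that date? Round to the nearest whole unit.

¥227,087

Cumulative price-level factor: 1.048 × 1.056 × 1.0183 × 1.035 × 1.026 × 1.0426 × 1.034 ≈ 1.2901105138.
Multiplying ¥176,021 by the price-level factor gives the future nominal sum.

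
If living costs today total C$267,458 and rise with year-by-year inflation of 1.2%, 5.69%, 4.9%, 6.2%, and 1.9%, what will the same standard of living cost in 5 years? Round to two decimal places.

Cumulative price-level factor: 1.012 × 1.0569 × 1.049 × 1.062 × 1.019 ≈ 1.2141954451.
The nominal amount required is C$267,458 scaled up by that factor.

C$324,746.29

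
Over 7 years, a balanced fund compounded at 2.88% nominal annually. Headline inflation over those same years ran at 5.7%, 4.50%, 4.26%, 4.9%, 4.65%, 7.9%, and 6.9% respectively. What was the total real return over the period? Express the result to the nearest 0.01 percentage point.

-16.34%

Cumulative inflation factor: 1.057 × 1.0450 × 1.0426 × 1.049 × 1.0465 × 1.079 × 1.069 ≈ 1.45822.
Nominal growth factor: 1.21988. Real growth factor = 1.21988 / 1.45822 ≈ 0.83655.
Total real return ≈ -16.3446%.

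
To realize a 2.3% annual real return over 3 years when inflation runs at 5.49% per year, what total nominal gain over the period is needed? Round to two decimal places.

Required annual nominal rate: (1+2.3%)(1+5.49%) − 1 = 7.91627%.
Cumulative over 3 years: (1 + 0.0791627)^3 − 1 ≈ 0.25678.

25.68%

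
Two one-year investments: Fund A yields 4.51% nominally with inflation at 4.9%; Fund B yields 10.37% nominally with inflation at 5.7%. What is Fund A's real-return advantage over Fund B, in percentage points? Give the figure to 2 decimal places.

-4.79

Fund A real return: 1.0451/1.049 − 1 = -0.372%.
Fund B real return: 1.1037/1.057 − 1 = 4.418%.
Difference: -0.372 − 4.418 = -4.790 pp.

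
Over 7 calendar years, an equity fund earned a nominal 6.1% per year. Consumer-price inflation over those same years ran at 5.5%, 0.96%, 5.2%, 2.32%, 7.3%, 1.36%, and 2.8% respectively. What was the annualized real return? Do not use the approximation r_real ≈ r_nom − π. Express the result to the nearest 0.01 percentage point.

Cumulative inflation factor: 1.055 × 1.0096 × 1.052 × 1.0232 × 1.073 × 1.0136 × 1.028 ≈ 1.28185.
Nominal growth factor: 1.51359. Real growth factor = 1.51359 / 1.28185 ≈ 1.18078.
Annualized: 1.18078^(1/7) − 1 ≈ 0.02402.

2.40%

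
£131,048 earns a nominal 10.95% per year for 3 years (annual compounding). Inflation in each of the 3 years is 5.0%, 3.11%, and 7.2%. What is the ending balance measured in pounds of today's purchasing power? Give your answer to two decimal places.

£154,215.29

Nominal value at maturity: £131,048 × (1 + 10.95%)^3 ≈ £178,983.22.
Price-level factor over 3 years: 1.050 × 1.0311 × 1.072 = 1.16060616.
The maturity value deflated by that factor is the answer in today's purchasing power.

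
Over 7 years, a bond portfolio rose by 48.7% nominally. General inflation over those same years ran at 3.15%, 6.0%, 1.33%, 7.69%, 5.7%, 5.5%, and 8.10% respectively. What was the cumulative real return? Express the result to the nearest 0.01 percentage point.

3.39%

Cumulative inflation factor: 1.0315 × 1.060 × 1.0133 × 1.0769 × 1.057 × 1.055 × 1.0810 ≈ 1.43827.
Nominal growth factor: 1.48700. Real growth factor = 1.48700 / 1.43827 ≈ 1.03388.
Total real return ≈ 3.3878%.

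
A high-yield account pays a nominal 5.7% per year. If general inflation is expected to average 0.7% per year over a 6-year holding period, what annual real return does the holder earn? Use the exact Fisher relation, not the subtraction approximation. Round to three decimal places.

With constant rates the annual real return is the same each year: (1+5.7%)/(1+0.7%) − 1 = 0.04965.

4.965%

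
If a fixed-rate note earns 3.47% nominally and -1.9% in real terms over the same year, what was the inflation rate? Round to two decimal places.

5.47%

From (1+r_nom) = (1+r_real)(1+π), we get 1+π = (1 + 3.47%)/(1 − 1.9%) = 1.0347/0.981 ≈ 1.05474.
So π ≈ 5.4740%.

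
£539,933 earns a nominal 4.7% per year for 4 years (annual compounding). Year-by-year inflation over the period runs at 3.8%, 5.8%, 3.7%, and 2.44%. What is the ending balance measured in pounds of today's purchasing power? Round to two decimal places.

Nominal value at maturity: £539,933 × (1 + 4.7%)^4 ≈ £648,823.54.
Price-level factor over 4 years: 1.038 × 1.058 × 1.037 × 1.0244 ≈ 1.1666251842.
Dividing the nominal maturity value by the price-level factor gives the value in today's money.

£556,154.24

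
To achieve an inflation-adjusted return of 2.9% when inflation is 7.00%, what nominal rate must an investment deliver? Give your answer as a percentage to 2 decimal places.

By the Fisher equation, 1 + r_nom = (1 + 2.9%)(1 + 7.00%) = 1.029 × 1.0700 = 1.10103.
So r_nom = 10.103%.

10.10%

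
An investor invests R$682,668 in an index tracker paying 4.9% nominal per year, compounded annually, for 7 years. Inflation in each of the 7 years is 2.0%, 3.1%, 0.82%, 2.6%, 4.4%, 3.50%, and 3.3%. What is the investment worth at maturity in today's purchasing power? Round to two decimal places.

R$785,857.68

Nominal value at maturity: R$682,668 × (1 + 4.9%)^7 ≈ R$954,196.82.
Price-level factor over 7 years: 1.020 × 1.031 × 1.0082 × 1.026 × 1.044 × 1.0350 × 1.033 ≈ 1.2142107146.
The maturity value deflated by that factor is the answer in today's purchasing power.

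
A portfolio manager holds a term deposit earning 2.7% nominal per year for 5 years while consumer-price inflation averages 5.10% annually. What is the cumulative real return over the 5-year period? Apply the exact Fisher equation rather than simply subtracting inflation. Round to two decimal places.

-10.91%

The annual real rate is (1+2.7%)/(1+5.10%) − 1 = -2.2835%.
Compounded over 5 years: (1 + -0.022835)^5 − 1 ≈ -0.10908.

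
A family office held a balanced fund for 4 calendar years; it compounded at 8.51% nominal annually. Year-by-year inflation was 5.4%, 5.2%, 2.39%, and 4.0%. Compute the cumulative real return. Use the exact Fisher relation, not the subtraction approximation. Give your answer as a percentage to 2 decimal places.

17.42%

Cumulative inflation factor: 1.054 × 1.052 × 1.0239 × 1.040 ≈ 1.18072.
Nominal growth factor: 1.38637. Real growth factor = 1.38637 / 1.18072 ≈ 1.17417.
Total real return ≈ 17.4172%.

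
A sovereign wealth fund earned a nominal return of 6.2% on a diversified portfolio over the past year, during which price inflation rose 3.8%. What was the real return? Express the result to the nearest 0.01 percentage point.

Real return via the Fisher equation: (1 + 6.2%)/(1 + 3.8%) − 1 = 1.062/1.038 − 1 ≈ 0.02312.

2.31%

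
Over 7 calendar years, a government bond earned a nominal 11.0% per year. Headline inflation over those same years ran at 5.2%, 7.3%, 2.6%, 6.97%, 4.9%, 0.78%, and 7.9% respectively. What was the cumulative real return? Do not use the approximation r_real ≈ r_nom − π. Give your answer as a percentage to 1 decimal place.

46.9%

Cumulative inflation factor: 1.052 × 1.073 × 1.026 × 1.0697 × 1.049 × 1.0078 × 1.079 ≈ 1.41318.
Nominal growth factor: 2.07616. Real growth factor = 2.07616 / 1.41318 ≈ 1.46915.
Total real return ≈ 46.9145%.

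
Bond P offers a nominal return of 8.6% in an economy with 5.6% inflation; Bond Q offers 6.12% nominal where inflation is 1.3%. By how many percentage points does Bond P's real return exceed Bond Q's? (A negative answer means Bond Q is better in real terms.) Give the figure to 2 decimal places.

-1.92

Bond P real return: 1.086/1.056 − 1 = 2.841%.
Bond Q real return: 1.0612/1.013 − 1 = 4.758%.
Difference: 2.841 − 4.758 = -1.917 pp.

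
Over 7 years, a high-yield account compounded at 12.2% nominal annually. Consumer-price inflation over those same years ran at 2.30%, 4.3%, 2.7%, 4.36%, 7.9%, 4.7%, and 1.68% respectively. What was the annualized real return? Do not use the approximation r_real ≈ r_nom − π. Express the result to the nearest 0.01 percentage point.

Cumulative inflation factor: 1.0230 × 1.043 × 1.027 × 1.0436 × 1.079 × 1.047 × 1.0168 ≈ 1.31362.
Nominal growth factor: 2.23846. Real growth factor = 2.23846 / 1.31362 ≈ 1.70405.
Annualized: 1.70405^(1/7) − 1 ≈ 0.07912.

7.91%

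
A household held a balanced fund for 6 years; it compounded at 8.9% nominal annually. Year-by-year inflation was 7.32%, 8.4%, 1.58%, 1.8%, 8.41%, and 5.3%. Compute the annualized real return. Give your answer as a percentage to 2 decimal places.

3.29%

Cumulative inflation factor: 1.0732 × 1.084 × 1.0158 × 1.018 × 1.0841 × 1.053 ≈ 1.37329.
Nominal growth factor: 1.66789. Real growth factor = 1.66789 / 1.37329 ≈ 1.21452.
Annualized: 1.21452^(1/6) − 1 ≈ 0.03292.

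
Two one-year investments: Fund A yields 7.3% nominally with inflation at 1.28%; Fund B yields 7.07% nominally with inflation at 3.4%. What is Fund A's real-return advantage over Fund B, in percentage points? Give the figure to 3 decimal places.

2.395

Fund A real return: 1.073/1.0128 − 1 = 5.9439%.
Fund B real return: 1.0707/1.034 − 1 = 3.5493%.
Difference: 5.9439 − 3.5493 = 2.3946 pp.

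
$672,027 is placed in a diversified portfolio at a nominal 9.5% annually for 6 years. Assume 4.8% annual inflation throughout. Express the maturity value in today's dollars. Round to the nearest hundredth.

$874,387.10

Nominal value at maturity: $672,027 × (1 + 9.5%)^6 ≈ $1,158,434.38.
Price-level factor over 6 years: (1 + 4.8%)^6 ≈ 1.3248530073.
The maturity value deflated by that factor is the answer in today's purchasing power.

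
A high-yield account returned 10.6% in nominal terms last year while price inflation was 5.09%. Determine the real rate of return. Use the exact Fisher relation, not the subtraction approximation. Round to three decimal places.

Real return via the Fisher equation: (1 + 10.6%)/(1 + 5.09%) − 1 = 1.106/1.0509 − 1 ≈ 0.05243.

5.243%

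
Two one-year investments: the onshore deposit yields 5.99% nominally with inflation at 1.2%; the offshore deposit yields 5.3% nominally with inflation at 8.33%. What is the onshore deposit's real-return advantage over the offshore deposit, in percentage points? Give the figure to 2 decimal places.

7.53

The onshore deposit real return: 1.0599/1.012 − 1 = 4.733%.
The offshore deposit real return: 1.053/1.0833 − 1 = -2.797%.
Difference: 4.733 − (-2.797) = 7.530 pp.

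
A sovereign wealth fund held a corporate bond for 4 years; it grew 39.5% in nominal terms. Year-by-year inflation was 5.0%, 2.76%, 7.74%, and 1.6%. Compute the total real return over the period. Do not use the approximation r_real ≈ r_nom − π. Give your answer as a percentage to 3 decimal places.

18.111%

Cumulative inflation factor: 1.050 × 1.0276 × 1.0774 × 1.016 ≈ 1.18109.
Nominal growth factor: 1.39500. Real growth factor = 1.39500 / 1.18109 ≈ 1.18111.
Total real return ≈ 18.1109%.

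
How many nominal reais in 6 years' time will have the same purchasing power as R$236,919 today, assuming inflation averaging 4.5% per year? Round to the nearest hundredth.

Cumulative price-level factor: (1+4.5%)^6 ≈ 1.3022601248.
The nominal amount required is R$236,919 scaled up by that factor.

R$308,530.17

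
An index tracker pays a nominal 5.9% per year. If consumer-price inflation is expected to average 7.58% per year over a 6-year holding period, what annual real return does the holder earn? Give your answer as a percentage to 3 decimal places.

With constant rates the annual real return is the same each year: (1+5.9%)/(1+7.58%) − 1 = -0.01562.

-1.562%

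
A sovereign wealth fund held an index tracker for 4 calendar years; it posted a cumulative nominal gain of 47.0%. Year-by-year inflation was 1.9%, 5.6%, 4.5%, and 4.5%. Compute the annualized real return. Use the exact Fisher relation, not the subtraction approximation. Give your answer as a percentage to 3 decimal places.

5.758%

Cumulative inflation factor: 1.019 × 1.056 × 1.045 × 1.045 ≈ 1.17509.
Nominal growth factor: 1.47000. Real growth factor = 1.47000 / 1.17509 ≈ 1.25097.
Annualized: 1.25097^(1/4) − 1 ≈ 0.05758.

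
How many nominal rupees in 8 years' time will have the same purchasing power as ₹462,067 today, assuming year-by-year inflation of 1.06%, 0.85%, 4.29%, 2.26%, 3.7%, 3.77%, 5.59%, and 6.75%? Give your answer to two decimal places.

₹609,185.91

Cumulative price-level factor: 1.0106 × 1.0085 × 1.0429 × 1.0226 × 1.037 × 1.0377 × 1.0559 × 1.0675 ≈ 1.3183930319.
The nominal amount required is ₹462,067 scaled up by that factor.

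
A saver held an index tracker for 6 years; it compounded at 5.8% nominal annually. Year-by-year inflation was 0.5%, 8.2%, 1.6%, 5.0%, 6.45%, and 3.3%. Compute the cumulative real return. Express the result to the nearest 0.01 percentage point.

9.95%

Cumulative inflation factor: 1.005 × 1.082 × 1.016 × 1.050 × 1.0645 × 1.033 ≈ 1.27562.
Nominal growth factor: 1.40254. Real growth factor = 1.40254 / 1.27562 ≈ 1.09949.
Total real return ≈ 9.9491%.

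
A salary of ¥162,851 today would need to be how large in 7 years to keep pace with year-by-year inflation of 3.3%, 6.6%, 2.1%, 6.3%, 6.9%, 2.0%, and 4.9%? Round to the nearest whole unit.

Cumulative price-level factor: 1.033 × 1.066 × 1.021 × 1.063 × 1.069 × 1.020 × 1.049 ≈ 1.3670043545.
The nominal amount required is ¥162,851 scaled up by that factor.

¥222,618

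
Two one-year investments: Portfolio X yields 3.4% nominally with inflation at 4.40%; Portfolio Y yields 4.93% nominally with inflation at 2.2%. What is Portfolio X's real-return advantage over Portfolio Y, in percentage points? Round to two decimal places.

Portfolio X real return: 1.034/1.0440 − 1 = -0.958%.
Portfolio Y real return: 1.0493/1.022 − 1 = 2.671%.
Difference: -0.958 − 2.671 = -3.629 pp.

-3.63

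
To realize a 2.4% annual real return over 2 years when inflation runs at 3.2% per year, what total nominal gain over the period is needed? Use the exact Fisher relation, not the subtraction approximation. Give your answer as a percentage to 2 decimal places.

11.68%

Required annual nominal rate: (1+2.4%)(1+3.2%) − 1 = 5.6768%.
Cumulative over 2 years: (1 + 0.056768)^2 − 1 ≈ 0.11676.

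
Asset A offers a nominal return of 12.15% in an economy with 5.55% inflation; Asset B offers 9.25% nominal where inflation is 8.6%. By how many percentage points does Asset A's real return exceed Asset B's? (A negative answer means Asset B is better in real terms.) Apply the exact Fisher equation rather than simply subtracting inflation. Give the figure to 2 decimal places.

Asset A real return: 1.1215/1.0555 − 1 = 6.253%.
Asset B real return: 1.0925/1.086 − 1 = 0.599%.
Difference: 6.253 − 0.599 = 5.654 pp.

5.65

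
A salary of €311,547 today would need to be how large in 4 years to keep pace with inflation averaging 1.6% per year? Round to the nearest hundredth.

€331,969.67

Cumulative price-level factor: (1+1.6%)^4 ≈ 1.0655524495.
The nominal amount required is €311,547 scaled up by that factor.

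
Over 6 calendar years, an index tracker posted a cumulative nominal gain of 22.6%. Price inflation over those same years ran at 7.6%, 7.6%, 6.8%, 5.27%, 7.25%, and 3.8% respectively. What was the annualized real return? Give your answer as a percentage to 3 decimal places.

-2.748%

Cumulative inflation factor: 1.076 × 1.076 × 1.068 × 1.0527 × 1.0725 × 1.038 ≈ 1.44909.
Nominal growth factor: 1.22600. Real growth factor = 1.22600 / 1.44909 ≈ 0.84605.
Annualized: 0.84605^(1/6) − 1 ≈ -0.02748.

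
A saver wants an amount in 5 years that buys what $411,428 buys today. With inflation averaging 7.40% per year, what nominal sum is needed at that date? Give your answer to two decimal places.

Cumulative price-level factor: (1+7.40%)^5 ≈ 1.4289643919.
Multiplying $411,428 by the price-level factor gives the future nominal sum.

$587,915.96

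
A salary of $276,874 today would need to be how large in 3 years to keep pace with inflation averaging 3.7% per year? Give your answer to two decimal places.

Cumulative price-level factor: (1+3.7%)^3 = 1.115157653.
The nominal amount required is $276,874 scaled up by that factor.

$308,758.16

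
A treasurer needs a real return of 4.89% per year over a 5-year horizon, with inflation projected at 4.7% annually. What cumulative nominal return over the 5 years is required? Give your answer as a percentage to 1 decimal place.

Required annual nominal rate: (1+4.89%)(1+4.7%) − 1 = 9.81983%.
Cumulative over 5 years: (1 + 0.0981983)^5 − 1 ≈ 0.59736.

59.7%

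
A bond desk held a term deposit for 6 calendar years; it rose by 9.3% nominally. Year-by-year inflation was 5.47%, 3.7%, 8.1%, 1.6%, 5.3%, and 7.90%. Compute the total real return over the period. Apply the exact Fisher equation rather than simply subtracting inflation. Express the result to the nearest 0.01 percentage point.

Cumulative inflation factor: 1.0547 × 1.037 × 1.081 × 1.016 × 1.053 × 1.0790 ≈ 1.36482.
Nominal growth factor: 1.09300. Real growth factor = 1.09300 / 1.36482 ≈ 0.80084.
Total real return ≈ -19.9165%.

-19.92%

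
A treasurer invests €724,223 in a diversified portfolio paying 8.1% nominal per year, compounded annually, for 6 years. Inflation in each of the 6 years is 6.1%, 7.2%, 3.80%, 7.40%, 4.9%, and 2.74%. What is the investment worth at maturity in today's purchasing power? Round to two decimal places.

Nominal value at maturity: €724,223 × (1 + 8.1%)^6 ≈ €1,155,650.41.
Price-level factor over 6 years: 1.061 × 1.072 × 1.0380 × 1.0740 × 1.049 × 1.0274 ≈ 1.3665541762.
Dividing the nominal maturity value by the price-level factor gives the value in today's money.

€845,667.47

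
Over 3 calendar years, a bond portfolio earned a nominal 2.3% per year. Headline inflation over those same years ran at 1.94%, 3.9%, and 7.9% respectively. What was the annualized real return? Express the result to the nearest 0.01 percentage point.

-2.15%

Cumulative inflation factor: 1.0194 × 1.039 × 1.079 ≈ 1.14283.
Nominal growth factor: 1.07060. Real growth factor = 1.07060 / 1.14283 ≈ 0.93680.
Annualized: 0.93680^(1/3) − 1 ≈ -0.02153.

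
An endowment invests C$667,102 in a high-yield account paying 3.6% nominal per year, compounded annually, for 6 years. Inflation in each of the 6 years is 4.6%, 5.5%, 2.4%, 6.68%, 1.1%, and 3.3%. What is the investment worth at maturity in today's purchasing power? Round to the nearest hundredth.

C$655,137.09

Nominal value at maturity: C$667,102 × (1 + 3.6%)^6 ≈ C$824,804.03.
Price-level factor over 6 years: 1.046 × 1.055 × 1.024 × 1.0668 × 1.011 × 1.033 ≈ 1.2589792866.
Dividing the nominal maturity value by the price-level factor gives the value in today's money.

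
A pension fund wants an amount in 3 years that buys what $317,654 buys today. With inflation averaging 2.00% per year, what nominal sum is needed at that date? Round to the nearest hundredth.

Cumulative price-level factor: (1+2.00%)^3 = 1.061208.
The nominal amount required is $317,654 scaled up by that factor.

$337,096.97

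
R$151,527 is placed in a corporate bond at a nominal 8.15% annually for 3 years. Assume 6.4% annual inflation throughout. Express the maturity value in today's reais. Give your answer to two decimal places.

R$159,127.31

Nominal value at maturity: R$151,527 × (1 + 8.15%)^3 ≈ R$191,676.82.
Price-level factor over 3 years: (1 + 6.4%)^3 = 1.204550144.
Dividing the nominal maturity value by the price-level factor gives the value in today's money.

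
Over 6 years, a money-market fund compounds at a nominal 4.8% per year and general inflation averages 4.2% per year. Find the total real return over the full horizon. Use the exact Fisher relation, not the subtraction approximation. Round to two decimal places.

The annual real rate is (1+4.8%)/(1+4.2%) − 1 = 0.5758%.
Compounded over 6 years: (1 + 0.005758)^6 − 1 ≈ 0.03505.

3.51%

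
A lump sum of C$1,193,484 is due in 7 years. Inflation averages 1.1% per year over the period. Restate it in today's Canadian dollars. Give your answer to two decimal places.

Price-level factor over 7 years: (1 + 1.1%)^7 ≈ 1.0795881008.
Purchasing power today: C$1,193,484 divided by that factor.

C$1,105,499.40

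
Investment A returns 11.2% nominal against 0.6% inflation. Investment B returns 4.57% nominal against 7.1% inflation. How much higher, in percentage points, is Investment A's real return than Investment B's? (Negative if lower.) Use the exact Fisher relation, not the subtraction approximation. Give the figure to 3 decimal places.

Investment A real return: 1.112/1.006 − 1 = 10.5368%.
Investment B real return: 1.0457/1.071 − 1 = -2.3623%.
Difference: 10.5368 − (-2.3623) = 12.8991 pp.

12.899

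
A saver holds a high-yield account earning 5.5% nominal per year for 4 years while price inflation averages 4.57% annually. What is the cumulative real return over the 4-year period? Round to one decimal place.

3.6%

The annual real rate is (1+5.5%)/(1+4.57%) − 1 = 0.8894%.
Compounded over 4 years: (1 + 0.008894)^4 − 1 ≈ 0.03605.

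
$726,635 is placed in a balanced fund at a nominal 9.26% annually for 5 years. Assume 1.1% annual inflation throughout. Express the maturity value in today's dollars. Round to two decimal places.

$1,071,190.01

Nominal value at maturity: $726,635 × (1 + 9.26%)^5 ≈ $1,131,415.94.
Price-level factor over 5 years: (1 + 1.1%)^5 ≈ 1.0562233834.
Dividing the nominal maturity value by the price-level factor gives the value in today's money.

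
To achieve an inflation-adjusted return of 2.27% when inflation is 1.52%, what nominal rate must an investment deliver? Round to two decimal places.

By the Fisher equation, 1 + r_nom = (1 + 2.27%)(1 + 1.52%) = 1.0227 × 1.0152 = 1.03824504.
So r_nom = 3.824504%.

3.82%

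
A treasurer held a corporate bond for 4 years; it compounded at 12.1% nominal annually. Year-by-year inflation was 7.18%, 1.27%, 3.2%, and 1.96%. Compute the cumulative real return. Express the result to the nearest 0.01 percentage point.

38.27%

Cumulative inflation factor: 1.0718 × 1.0127 × 1.032 × 1.0196 ≈ 1.14210.
Nominal growth factor: 1.57915. Real growth factor = 1.57915 / 1.14210 ≈ 1.38267.
Total real return ≈ 38.2669%.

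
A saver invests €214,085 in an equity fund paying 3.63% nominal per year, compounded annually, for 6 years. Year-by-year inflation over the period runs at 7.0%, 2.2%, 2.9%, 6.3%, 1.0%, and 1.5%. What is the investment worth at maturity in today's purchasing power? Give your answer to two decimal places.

Nominal value at maturity: €214,085 × (1 + 3.63%)^6 ≈ €265,154.64.
Price-level factor over 6 years: 1.070 × 1.022 × 1.029 × 1.063 × 1.010 × 1.015 ≈ 1.2262265886.
Dividing the nominal maturity value by the price-level factor gives the value in today's money.

€216,236.25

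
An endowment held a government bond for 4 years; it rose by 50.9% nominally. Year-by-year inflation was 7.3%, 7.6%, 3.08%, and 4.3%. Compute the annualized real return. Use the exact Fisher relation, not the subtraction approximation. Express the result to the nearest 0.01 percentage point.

5.00%

Cumulative inflation factor: 1.073 × 1.076 × 1.0308 × 1.043 ≈ 1.24128.
Nominal growth factor: 1.50900. Real growth factor = 1.50900 / 1.24128 ≈ 1.21568.
Annualized: 1.21568^(1/4) − 1 ≈ 0.05004.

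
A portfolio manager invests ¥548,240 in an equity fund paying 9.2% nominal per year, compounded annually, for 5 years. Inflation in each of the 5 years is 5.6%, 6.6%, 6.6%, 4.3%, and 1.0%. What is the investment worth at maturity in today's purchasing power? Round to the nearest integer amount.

Nominal value at maturity: ¥548,240 × (1 + 9.2%)^5 ≈ ¥851,303.
Price-level factor over 5 years: 1.056 × 1.066 × 1.066 × 1.043 × 1.010 ≈ 1.2641075051.
The maturity value deflated by that factor is the answer in today's purchasing power.

¥673,442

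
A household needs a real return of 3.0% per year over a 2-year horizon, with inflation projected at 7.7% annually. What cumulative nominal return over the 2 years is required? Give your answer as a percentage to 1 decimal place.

23.1%

Required annual nominal rate: (1+3.0%)(1+7.7%) − 1 = 10.931%.
Cumulative over 2 years: (1 + 0.10931)^2 − 1 ≈ 0.23057.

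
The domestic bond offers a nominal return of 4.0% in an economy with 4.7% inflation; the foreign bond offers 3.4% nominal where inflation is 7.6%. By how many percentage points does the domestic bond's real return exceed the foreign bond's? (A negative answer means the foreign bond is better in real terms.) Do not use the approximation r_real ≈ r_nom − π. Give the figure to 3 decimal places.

The domestic bond real return: 1.040/1.047 − 1 = -0.6686%.
The foreign bond real return: 1.034/1.076 − 1 = -3.9033%.
Difference: -0.6686 − (-3.9033) = 3.2347 pp.

3.235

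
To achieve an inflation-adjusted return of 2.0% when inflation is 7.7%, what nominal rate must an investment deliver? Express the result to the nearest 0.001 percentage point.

By the Fisher equation, 1 + r_nom = (1 + 2.0%)(1 + 7.7%) = 1.020 × 1.077 = 1.09854.
So r_nom = 9.854%.

9.854%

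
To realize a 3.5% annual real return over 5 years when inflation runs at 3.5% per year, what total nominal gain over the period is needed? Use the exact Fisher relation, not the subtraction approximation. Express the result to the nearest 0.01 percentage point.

41.06%

Required annual nominal rate: (1+3.5%)(1+3.5%) − 1 = 7.1225%.
Cumulative over 5 years: (1 + 0.071225)^5 − 1 ≈ 0.41060.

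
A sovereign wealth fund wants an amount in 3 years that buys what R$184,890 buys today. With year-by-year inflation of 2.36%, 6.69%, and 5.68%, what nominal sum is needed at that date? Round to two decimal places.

R$213,383.20

Cumulative price-level factor: 1.0236 × 1.0669 × 1.0568 ≈ 1.1541089181.
The nominal amount required is R$184,890 scaled up by that factor.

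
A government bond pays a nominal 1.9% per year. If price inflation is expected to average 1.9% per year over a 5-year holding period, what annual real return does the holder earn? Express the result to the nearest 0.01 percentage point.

0.00%

With constant rates the annual real return is the same each year: (1+1.9%)/(1+1.9%) − 1 = 0.00000.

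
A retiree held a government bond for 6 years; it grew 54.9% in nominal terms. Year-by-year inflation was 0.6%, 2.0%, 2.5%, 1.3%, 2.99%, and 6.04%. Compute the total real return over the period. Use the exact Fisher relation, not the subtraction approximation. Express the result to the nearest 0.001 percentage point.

Cumulative inflation factor: 1.006 × 1.020 × 1.025 × 1.013 × 1.0299 × 1.0604 ≈ 1.16358.
Nominal growth factor: 1.54900. Real growth factor = 1.54900 / 1.16358 ≈ 1.33124.
Total real return ≈ 33.1236%.

33.124%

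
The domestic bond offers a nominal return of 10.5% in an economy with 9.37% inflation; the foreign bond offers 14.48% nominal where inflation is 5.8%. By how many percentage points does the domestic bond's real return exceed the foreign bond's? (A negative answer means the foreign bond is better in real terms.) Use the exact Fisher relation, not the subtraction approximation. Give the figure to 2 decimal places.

-7.17

The domestic bond real return: 1.105/1.0937 − 1 = 1.033%.
The foreign bond real return: 1.1448/1.058 − 1 = 8.204%.
Difference: 1.033 − 8.204 = -7.171 pp.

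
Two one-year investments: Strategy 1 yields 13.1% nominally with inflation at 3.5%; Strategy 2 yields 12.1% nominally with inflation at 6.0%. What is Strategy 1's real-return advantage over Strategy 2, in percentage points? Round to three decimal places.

3.521

Strategy 1 real return: 1.131/1.035 − 1 = 9.2754%.
Strategy 2 real return: 1.121/1.060 − 1 = 5.7547%.
Difference: 9.2754 − 5.7547 = 3.5207 pp.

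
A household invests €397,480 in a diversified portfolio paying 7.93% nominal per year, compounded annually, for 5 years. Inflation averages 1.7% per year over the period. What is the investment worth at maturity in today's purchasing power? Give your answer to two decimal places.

€535,083.31

Nominal value at maturity: €397,480 × (1 + 7.93%)^5 ≈ €582,138.29.
Price-level factor over 5 years: (1 + 1.7%)^5 ≈ 1.0879395490.
The maturity value deflated by that factor is the answer in today's purchasing power.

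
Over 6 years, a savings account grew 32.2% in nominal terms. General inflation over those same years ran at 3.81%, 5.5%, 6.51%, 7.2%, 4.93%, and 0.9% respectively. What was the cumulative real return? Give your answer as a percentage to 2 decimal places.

-0.15%

Cumulative inflation factor: 1.0381 × 1.055 × 1.0651 × 1.072 × 1.0493 × 1.009 ≈ 1.32394.
Nominal growth factor: 1.32200. Real growth factor = 1.32200 / 1.32394 ≈ 0.99854.
Total real return ≈ -0.1464%.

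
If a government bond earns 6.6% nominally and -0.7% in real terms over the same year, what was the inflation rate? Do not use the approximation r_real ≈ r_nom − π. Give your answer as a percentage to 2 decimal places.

From (1+r_nom) = (1+r_real)(1+π), we get 1+π = (1 + 6.6%)/(1 − 0.7%) = 1.066/0.993 ≈ 1.07351.
So π ≈ 7.3515%.

7.35%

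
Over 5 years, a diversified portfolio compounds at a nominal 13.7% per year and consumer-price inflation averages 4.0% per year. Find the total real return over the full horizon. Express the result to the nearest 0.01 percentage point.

56.18%

The annual real rate is (1+13.7%)/(1+4.0%) − 1 = 9.3269%.
Compounded over 5 years: (1 + 0.093269)^5 − 1 ≈ 0.56184.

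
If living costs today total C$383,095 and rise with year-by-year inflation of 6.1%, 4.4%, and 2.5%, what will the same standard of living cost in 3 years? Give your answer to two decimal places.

C$434,956.91

Cumulative price-level factor: 1.061 × 1.044 × 1.025 = 1.1353761.
The nominal amount required is C$383,095 scaled up by that factor.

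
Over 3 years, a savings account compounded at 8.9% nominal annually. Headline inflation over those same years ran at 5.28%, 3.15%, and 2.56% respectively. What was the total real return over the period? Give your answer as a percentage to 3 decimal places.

Cumulative inflation factor: 1.0528 × 1.0315 × 1.0256 ≈ 1.11376.
Nominal growth factor: 1.29147. Real growth factor = 1.29147 / 1.11376 ≈ 1.15955.
Total real return ≈ 15.9553%.

15.955%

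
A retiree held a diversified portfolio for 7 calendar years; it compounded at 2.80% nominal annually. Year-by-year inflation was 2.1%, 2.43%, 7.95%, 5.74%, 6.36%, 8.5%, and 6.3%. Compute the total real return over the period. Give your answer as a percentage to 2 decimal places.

Cumulative inflation factor: 1.021 × 1.0243 × 1.0795 × 1.0574 × 1.0636 × 1.085 × 1.063 ≈ 1.46439.
Nominal growth factor: 1.21325. Real growth factor = 1.21325 / 1.46439 ≈ 0.82851.
Total real return ≈ -17.1494%.

-17.15%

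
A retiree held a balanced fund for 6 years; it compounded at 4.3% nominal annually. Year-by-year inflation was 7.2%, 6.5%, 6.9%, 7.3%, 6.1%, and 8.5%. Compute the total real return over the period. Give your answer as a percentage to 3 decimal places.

-14.604%

Cumulative inflation factor: 1.072 × 1.065 × 1.069 × 1.073 × 1.061 × 1.085 ≈ 1.50753.
Nominal growth factor: 1.28738. Real growth factor = 1.28738 / 1.50753 ≈ 0.85396.
Total real return ≈ -14.6037%.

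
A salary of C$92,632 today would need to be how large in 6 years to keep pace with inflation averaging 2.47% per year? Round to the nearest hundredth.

Cumulative price-level factor: (1+2.47%)^6 ≈ 1.1576583730.
The nominal amount required is C$92,632 scaled up by that factor.

C$107,236.21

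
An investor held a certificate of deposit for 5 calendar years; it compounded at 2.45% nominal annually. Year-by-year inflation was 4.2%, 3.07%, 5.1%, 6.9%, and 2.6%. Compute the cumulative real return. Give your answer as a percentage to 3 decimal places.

Cumulative inflation factor: 1.042 × 1.0307 × 1.051 × 1.069 × 1.026 ≈ 1.23802.
Nominal growth factor: 1.12865. Real growth factor = 1.12865 / 1.23802 ≈ 0.91166.
Total real return ≈ -8.8342%.

-8.834%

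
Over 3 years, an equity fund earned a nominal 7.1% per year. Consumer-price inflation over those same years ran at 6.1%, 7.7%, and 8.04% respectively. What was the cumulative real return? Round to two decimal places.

Cumulative inflation factor: 1.061 × 1.077 × 1.0804 ≈ 1.23457.
Nominal growth factor: 1.22848. Real growth factor = 1.22848 / 1.23457 ≈ 0.99507.
Total real return ≈ -0.4932%.

-0.49%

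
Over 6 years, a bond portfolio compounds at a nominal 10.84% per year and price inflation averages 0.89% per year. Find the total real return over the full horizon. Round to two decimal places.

The annual real rate is (1+10.84%)/(1+0.89%) − 1 = 9.8622%.
Compounded over 6 years: (1 + 0.098622)^6 − 1 ≈ 0.75829.

75.83%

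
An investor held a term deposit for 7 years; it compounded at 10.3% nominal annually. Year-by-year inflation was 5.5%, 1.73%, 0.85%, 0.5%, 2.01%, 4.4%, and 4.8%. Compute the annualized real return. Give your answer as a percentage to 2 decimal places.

7.29%

Cumulative inflation factor: 1.055 × 1.0173 × 1.0085 × 1.005 × 1.0201 × 1.044 × 1.048 ≈ 1.21408.
Nominal growth factor: 1.98623. Real growth factor = 1.98623 / 1.21408 ≈ 1.63599.
Annualized: 1.63599^(1/7) − 1 ≈ 0.07285.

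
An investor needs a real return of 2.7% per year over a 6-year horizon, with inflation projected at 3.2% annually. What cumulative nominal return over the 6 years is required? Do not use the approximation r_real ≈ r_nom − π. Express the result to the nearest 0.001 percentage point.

41.743%

Required annual nominal rate: (1+2.7%)(1+3.2%) − 1 = 5.9864%.
Cumulative over 6 years: (1 + 0.059864)^6 − 1 ≈ 0.41743.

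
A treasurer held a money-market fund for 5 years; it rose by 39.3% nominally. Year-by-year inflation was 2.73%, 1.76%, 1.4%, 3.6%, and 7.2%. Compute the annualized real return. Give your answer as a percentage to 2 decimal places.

3.42%

Cumulative inflation factor: 1.0273 × 1.0176 × 1.014 × 1.036 × 1.072 ≈ 1.17725.
Nominal growth factor: 1.39300. Real growth factor = 1.39300 / 1.17725 ≈ 1.18327.
Annualized: 1.18327^(1/5) − 1 ≈ 0.03423.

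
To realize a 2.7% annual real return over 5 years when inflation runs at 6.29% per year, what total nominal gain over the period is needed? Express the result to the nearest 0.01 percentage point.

54.99%

Required annual nominal rate: (1+2.7%)(1+6.29%) − 1 = 9.15983%.
Cumulative over 5 years: (1 + 0.0915983)^5 − 1 ≈ 0.54994.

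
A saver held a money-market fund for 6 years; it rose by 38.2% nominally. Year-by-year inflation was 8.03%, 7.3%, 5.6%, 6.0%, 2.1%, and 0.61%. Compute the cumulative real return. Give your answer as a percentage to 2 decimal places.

Cumulative inflation factor: 1.0803 × 1.073 × 1.056 × 1.060 × 1.021 × 1.0061 ≈ 1.33285.
Nominal growth factor: 1.38200. Real growth factor = 1.38200 / 1.33285 ≈ 1.03688.
Total real return ≈ 3.6877%.

3.69%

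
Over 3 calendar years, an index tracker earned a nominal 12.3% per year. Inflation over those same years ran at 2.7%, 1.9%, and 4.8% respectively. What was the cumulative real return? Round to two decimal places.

29.13%

Cumulative inflation factor: 1.027 × 1.019 × 1.048 ≈ 1.09675.
Nominal growth factor: 1.41625. Real growth factor = 1.41625 / 1.09675 ≈ 1.29132.
Total real return ≈ 29.1318%.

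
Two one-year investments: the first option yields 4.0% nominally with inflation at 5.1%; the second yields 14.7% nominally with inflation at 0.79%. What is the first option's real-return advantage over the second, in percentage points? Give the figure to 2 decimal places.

-14.85

The first option real return: 1.040/1.051 − 1 = -1.047%.
The second real return: 1.147/1.0079 − 1 = 13.801%.
Difference: -1.047 − 13.801 = -14.848 pp.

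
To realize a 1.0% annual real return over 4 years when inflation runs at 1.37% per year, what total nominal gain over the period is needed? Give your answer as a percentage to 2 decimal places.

9.88%

Required annual nominal rate: (1+1.0%)(1+1.37%) − 1 = 2.3837%.
Cumulative over 4 years: (1 + 0.023837)^4 − 1 ≈ 0.09881.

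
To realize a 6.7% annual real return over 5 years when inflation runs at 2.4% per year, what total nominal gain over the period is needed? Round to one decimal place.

55.7%

Required annual nominal rate: (1+6.7%)(1+2.4%) − 1 = 9.2608%.
Cumulative over 5 years: (1 + 0.092608)^5 − 1 ≈ 0.55712.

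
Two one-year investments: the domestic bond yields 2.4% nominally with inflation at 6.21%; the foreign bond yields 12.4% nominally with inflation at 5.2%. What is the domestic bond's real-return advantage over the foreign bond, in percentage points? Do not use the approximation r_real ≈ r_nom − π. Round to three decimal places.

The domestic bond real return: 1.024/1.0621 − 1 = -3.5872%.
The foreign bond real return: 1.124/1.052 − 1 = 6.8441%.
Difference: -3.5872 − 6.8441 = -10.4313 pp.

-10.431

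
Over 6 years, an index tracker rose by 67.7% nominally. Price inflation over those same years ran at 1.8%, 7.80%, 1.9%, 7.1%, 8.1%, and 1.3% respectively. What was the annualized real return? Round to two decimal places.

Cumulative inflation factor: 1.018 × 1.0780 × 1.019 × 1.071 × 1.081 × 1.013 ≈ 1.31149.
Nominal growth factor: 1.67700. Real growth factor = 1.67700 / 1.31149 ≈ 1.27870.
Annualized: 1.27870^(1/6) − 1 ≈ 0.04182.

4.18%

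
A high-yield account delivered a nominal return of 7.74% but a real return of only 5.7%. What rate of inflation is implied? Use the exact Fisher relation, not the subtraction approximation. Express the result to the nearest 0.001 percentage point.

1.930%

From (1+r_nom) = (1+r_real)(1+π), we get 1+π = (1 + 7.74%)/(1 + 5.7%) = 1.0774/1.057 ≈ 1.01930.
So π ≈ 1.9300%.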